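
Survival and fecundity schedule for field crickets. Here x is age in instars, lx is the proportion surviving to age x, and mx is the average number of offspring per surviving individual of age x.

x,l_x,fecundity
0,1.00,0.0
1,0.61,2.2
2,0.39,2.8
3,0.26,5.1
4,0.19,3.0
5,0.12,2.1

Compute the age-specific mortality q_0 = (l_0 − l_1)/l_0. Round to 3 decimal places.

0.390

q_0 = (l_0 − l_1) / l_0 = (1 − 0.61) / 1
     = 0.39 / 1 = 0.39 → 0.390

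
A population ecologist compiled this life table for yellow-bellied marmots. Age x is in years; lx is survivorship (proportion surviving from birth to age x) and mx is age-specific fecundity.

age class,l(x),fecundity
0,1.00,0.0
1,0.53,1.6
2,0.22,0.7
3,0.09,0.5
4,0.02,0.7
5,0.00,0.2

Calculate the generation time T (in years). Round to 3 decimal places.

1.270

lx·mx: 0, 0.848, 0.154, 0.045, 0.014, 0 → R0 = 1.061
x·lx·mx: 0, 0.848, 0.308, 0.135, 0.056, 0 → Σ = 1.347
T = 1.347 / 1.061 = 1.269557… → 1.270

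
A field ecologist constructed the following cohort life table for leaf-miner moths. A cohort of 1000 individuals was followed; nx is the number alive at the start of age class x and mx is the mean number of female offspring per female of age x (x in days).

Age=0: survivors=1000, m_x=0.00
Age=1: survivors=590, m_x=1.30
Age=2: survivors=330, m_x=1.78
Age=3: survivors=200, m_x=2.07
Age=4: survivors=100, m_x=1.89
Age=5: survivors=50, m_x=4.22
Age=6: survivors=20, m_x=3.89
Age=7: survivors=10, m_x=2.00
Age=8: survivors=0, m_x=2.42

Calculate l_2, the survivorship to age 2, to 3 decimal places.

0.330

l_2 = n_2/n_0 = 330/1000 = 0.33 → 0.330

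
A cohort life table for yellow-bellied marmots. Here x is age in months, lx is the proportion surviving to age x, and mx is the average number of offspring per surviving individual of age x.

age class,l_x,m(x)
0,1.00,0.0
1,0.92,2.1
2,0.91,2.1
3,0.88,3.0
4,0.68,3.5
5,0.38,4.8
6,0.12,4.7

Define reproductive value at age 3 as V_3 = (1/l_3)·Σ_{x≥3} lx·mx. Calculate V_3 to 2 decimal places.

8.42

lx·mx for x ≥ 3: 2.64, 2.38, 1.824, 0.564 → sum = 7.408
V_3 = 7.408 / l_3 = 7.408 / 0.88 = 8.418182… → 8.42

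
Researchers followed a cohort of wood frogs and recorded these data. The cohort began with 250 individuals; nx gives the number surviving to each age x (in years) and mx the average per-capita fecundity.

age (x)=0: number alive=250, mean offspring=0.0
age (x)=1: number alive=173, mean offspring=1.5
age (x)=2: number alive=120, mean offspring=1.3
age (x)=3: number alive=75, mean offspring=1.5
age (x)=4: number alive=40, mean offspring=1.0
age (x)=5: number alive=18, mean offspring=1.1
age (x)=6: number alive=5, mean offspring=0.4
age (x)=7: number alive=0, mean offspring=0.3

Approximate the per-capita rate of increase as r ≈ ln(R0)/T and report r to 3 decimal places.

0.429

lx = nx/n0 = nx/250: 1, 0.692, 0.48, 0.3, 0.16, 0.072, 0.02, 0
R0 = Σ lx·mx = 0 + 1.038 + 0.624 + 0.45 + 0.16 + 0.0792 + 0.008 + 0 = 2.3592
Σ x·lx·mx = 4.72; T = 4.72/2.3592 = 2.00068…
r ≈ ln(R0)/T = ln(2.3592)/2.00068… = 0.42902… → 0.429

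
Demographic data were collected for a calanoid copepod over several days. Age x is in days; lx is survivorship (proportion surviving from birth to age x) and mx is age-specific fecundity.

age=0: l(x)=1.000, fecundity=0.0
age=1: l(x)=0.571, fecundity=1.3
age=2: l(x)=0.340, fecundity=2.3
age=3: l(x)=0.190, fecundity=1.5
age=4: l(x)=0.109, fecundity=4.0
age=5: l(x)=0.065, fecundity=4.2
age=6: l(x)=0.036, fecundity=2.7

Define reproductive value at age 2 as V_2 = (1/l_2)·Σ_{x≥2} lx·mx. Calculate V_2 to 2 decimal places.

5.51

lx·mx for x ≥ 2: 0.782, 0.285, 0.436, 0.273, 0.0972 → sum = 1.8732
V_2 = 1.8732 / l_2 = 1.8732 / 0.34 = 5.509412… → 5.51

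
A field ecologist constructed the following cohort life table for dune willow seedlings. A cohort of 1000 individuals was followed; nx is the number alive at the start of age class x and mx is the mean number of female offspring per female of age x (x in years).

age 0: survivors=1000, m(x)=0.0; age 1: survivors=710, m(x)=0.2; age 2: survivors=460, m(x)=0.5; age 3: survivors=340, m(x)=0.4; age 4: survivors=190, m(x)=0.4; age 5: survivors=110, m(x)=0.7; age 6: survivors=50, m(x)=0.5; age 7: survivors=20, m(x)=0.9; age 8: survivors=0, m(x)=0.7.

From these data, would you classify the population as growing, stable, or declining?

lx = nx/n0 = nx/1000: 1, 0.71, 0.46, 0.34, 0.19, 0.11, 0.05, 0.02, 0
R0 = Σ lx·mx = 0 + 0.142 + 0.23 + 0.136 + 0.076 + 0.077 + 0.025 + 0.018 + 0 = 0.704
R0 < 1, so the population is declining.

declining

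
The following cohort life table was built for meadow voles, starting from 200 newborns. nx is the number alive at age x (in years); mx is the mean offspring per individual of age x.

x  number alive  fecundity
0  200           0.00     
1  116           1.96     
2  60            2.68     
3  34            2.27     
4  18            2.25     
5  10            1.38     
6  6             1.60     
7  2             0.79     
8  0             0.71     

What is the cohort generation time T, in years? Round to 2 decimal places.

lx = nx/n0 = nx/200: 1, 0.58, 0.3, 0.17, 0.09, 0.05, 0.03, 0.01, 0
lx·mx: 0, 1.1368, 0.804, 0.3859, 0.2025, 0.069, 0.048, 0.0079, 0 → R0 = 2.6541
x·lx·mx: 0, 1.1368, 1.608, 1.1577, 0.81, 0.345, 0.288, 0.0553, 0 → Σ = 5.4008
T = 5.4008 / 2.6541 = 2.034889… → 2.03

2.03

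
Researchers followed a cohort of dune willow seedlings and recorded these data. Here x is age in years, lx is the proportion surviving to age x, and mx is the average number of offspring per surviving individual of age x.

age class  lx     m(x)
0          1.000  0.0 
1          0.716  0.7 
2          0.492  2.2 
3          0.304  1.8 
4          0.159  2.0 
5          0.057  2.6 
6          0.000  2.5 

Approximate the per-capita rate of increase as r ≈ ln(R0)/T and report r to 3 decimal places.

R0 = Σ lx·mx = 0 + 0.5012 + 1.0824 + 0.5472 + 0.318 + 0.1482 + 0 = 2.597
Σ x·lx·mx = 6.3206; T = 6.3206/2.597 = 2.43381…
r ≈ ln(R0)/T = ln(2.597)/2.43381… = 0.39212… → 0.392

0.392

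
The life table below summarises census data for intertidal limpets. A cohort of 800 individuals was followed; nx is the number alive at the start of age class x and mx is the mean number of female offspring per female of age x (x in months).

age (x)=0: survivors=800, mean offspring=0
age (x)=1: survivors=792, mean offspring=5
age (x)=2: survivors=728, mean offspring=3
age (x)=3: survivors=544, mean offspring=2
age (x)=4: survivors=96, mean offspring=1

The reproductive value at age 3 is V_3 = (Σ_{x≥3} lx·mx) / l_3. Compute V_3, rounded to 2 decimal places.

2.18

lx = nx/n0 = nx/800: 1, 0.99, 0.91, 0.68, 0.12
lx·mx for x ≥ 3: 1.36, 0.12 → sum = 1.48
V_3 = 1.48 / l_3 = 1.48 / 0.68 = 2.176471… → 2.18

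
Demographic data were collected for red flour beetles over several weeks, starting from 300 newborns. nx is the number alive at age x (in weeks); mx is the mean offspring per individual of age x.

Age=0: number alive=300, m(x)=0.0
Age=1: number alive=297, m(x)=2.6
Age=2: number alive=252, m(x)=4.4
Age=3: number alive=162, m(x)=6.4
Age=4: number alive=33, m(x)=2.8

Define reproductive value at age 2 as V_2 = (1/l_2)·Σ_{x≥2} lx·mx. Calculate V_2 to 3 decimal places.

lx = nx/n0 = nx/300: 1, 0.99, 0.84, 0.54, 0.11
lx·mx for x ≥ 2: 3.696, 3.456, 0.308 → sum = 7.46
V_2 = 7.46 / l_2 = 7.46 / 0.84 = 8.880952… → 8.881

8.881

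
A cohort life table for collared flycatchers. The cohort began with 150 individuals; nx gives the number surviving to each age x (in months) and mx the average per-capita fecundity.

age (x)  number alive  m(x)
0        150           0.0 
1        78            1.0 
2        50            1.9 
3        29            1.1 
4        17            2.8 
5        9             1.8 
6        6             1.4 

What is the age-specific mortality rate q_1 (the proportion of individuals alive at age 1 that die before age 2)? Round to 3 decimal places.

lx = nx/n0 = nx/150: 1, 0.52, 0.33333…, 0.19333…, 0.11333…, 0.06, 0.04
q_1 = (l_1 − l_2) / l_1 = (0.52 − 0.333333…) / 0.52
     = 0.186667… / 0.52 = 0.358974… → 0.359

0.359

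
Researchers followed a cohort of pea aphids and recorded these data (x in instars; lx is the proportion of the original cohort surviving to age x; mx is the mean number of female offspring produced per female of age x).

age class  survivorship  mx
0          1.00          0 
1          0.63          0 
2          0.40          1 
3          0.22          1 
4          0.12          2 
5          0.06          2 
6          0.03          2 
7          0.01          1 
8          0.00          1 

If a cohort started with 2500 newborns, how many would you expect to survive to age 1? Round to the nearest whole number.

1575

Expected survivors = N0 · l_1 = 2500 × 0.63 = 1575 → 1575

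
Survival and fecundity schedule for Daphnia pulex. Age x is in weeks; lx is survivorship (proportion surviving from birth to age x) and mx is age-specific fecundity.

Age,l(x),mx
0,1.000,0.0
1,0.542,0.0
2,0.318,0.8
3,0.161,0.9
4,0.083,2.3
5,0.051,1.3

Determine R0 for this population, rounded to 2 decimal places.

0.66

lx·mx by age: 0, 0, 0.2544, 0.1449, 0.1909, 0.0663
R0 = Σ lx·mx = 0.6565 → 0.66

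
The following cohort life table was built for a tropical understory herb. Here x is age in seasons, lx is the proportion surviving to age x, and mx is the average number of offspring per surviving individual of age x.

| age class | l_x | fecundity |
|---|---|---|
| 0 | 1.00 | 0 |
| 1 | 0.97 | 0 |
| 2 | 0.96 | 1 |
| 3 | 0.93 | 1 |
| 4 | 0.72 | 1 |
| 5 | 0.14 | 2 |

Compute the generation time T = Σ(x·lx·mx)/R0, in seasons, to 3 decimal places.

3.111

lx·mx: 0, 0, 0.96, 0.93, 0.72, 0.28 → R0 = 2.89
x·lx·mx: 0, 0, 1.92, 2.79, 2.88, 1.4 → Σ = 8.99
T = 8.99 / 2.89 = 3.110727… → 3.111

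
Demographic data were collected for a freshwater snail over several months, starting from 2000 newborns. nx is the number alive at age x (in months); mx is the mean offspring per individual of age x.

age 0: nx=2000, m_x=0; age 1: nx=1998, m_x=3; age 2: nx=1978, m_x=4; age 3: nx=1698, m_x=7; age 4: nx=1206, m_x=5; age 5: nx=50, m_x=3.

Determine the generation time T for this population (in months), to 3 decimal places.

2.576

lx = nx/n0 = nx/2000: 1, 0.999, 0.989, 0.849, 0.603, 0.025
lx·mx: 0, 2.997, 3.956, 5.943, 3.015, 0.075 → R0 = 15.986
x·lx·mx: 0, 2.997, 7.912, 17.829, 12.06, 0.375 → Σ = 41.173
T = 41.173 / 15.986 = 2.575566… → 2.576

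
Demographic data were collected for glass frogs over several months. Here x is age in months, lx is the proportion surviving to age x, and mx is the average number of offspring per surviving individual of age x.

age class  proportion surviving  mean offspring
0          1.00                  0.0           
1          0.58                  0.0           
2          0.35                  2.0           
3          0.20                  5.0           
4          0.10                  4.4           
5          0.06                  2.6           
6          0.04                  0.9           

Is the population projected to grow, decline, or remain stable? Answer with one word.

growing

R0 = Σ lx·mx = 0 + 0 + 0.7 + 1 + 0.44 + 0.156 + 0.036 = 2.332
R0 > 1, so the population is growing.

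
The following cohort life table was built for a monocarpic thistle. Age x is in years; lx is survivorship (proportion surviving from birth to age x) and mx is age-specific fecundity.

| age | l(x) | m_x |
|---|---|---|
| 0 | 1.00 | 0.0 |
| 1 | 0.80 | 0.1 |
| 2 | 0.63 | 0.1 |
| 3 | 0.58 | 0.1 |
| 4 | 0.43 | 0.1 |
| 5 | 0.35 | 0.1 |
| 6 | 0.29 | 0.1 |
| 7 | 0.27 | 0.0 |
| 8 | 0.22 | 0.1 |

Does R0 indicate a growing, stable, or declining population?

R0 = Σ lx·mx = 0 + 0.08 + 0.063 + 0.058 + 0.043 + 0.035 + 0.029 + 0 + 0.022 = 0.33
R0 < 1, so the population is declining.

declining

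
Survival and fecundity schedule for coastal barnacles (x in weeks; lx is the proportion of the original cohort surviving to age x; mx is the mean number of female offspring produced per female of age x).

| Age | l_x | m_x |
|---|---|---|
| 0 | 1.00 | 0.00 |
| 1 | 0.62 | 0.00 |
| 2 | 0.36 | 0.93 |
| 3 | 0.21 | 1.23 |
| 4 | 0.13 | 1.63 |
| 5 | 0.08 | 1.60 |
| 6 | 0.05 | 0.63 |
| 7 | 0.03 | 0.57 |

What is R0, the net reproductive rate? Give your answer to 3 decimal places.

lx·mx by age: 0, 0, 0.3348, 0.2583, 0.2119, 0.128, 0.0315, 0.0171
R0 = Σ lx·mx = 0.9816 → 0.982

0.982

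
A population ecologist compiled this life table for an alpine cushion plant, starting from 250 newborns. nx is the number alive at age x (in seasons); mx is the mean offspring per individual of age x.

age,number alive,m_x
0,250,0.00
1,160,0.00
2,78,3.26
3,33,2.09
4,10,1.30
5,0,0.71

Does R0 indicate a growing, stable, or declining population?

lx = nx/n0 = nx/250: 1, 0.64, 0.312, 0.132, 0.04, 0
R0 = Σ lx·mx = 0 + 0 + 1.01712 + 0.27588 + 0.052 + 0 = 1.345
R0 > 1, so the population is growing.

growing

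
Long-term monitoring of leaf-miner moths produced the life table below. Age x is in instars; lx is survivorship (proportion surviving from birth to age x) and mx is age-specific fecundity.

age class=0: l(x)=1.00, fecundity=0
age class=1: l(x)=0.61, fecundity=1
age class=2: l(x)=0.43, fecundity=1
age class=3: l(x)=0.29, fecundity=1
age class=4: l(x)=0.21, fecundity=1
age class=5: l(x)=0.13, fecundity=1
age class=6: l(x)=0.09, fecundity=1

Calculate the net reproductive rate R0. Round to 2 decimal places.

1.76

lx·mx by age: 0, 0.61, 0.43, 0.29, 0.21, 0.13, 0.09
R0 = Σ lx·mx = 1.76 → 1.76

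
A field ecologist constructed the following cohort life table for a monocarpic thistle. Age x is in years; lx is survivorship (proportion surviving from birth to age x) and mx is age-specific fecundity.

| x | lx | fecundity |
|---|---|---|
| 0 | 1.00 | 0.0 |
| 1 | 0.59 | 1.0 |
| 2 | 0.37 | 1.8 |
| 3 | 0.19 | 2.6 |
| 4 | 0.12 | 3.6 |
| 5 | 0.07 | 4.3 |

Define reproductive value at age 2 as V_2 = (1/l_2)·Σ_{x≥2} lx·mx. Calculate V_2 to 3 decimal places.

5.116

lx·mx for x ≥ 2: 0.666, 0.494, 0.432, 0.301 → sum = 1.893
V_2 = 1.893 / l_2 = 1.893 / 0.37 = 5.116216… → 5.116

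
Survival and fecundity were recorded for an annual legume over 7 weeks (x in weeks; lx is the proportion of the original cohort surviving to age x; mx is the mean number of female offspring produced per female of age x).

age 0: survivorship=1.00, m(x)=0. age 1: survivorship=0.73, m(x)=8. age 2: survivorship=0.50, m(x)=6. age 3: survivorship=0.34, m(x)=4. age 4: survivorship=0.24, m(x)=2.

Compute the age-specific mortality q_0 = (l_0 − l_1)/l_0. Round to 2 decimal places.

q_0 = (l_0 − l_1) / l_0 = (1 − 0.73) / 1
     = 0.27 / 1 = 0.27 → 0.27

0.27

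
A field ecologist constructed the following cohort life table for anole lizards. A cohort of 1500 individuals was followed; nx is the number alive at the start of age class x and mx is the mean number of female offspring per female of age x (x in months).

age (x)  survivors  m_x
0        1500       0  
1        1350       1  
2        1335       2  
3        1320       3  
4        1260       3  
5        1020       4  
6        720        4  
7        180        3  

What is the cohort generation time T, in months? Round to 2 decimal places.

3.90

lx = nx/n0 = nx/1500: 1, 0.9, 0.89, 0.88, 0.84, 0.68, 0.48, 0.12
lx·mx: 0, 0.9, 1.78, 2.64, 2.52, 2.72, 1.92, 0.36 → R0 = 12.84
x·lx·mx: 0, 0.9, 3.56, 7.92, 10.08, 13.6, 11.52, 2.52 → Σ = 50.1
T = 50.1 / 12.84 = 3.901869… → 3.90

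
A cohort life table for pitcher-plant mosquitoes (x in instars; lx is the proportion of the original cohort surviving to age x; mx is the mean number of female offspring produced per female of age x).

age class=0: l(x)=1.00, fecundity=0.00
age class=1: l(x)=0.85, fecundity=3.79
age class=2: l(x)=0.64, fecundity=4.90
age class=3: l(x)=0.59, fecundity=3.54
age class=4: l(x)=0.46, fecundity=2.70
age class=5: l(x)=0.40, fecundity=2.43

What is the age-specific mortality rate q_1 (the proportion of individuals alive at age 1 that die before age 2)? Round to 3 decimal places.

0.247

q_1 = (l_1 − l_2) / l_1 = (0.85 − 0.64) / 0.85
     = 0.21 / 0.85 = 0.247059… → 0.247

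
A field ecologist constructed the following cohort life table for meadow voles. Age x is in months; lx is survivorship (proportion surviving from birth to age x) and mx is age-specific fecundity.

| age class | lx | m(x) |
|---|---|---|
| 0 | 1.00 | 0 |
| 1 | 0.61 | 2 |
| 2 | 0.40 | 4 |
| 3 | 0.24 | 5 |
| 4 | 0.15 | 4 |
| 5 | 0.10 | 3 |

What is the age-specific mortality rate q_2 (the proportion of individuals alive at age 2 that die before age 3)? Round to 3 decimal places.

q_2 = (l_2 − l_3) / l_2 = (0.4 − 0.24) / 0.4
     = 0.16 / 0.4 = 0.4 → 0.400

0.400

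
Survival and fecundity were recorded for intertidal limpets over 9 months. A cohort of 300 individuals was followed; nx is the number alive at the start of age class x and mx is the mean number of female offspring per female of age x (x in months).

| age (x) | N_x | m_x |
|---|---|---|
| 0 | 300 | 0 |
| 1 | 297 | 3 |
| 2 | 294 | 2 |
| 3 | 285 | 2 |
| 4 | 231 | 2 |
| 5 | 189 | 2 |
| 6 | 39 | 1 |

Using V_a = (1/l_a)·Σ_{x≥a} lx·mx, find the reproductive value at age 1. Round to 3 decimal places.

lx = nx/n0 = nx/300: 1, 0.99, 0.98, 0.95, 0.77, 0.63, 0.13
lx·mx for x ≥ 1: 2.97, 1.96, 1.9, 1.54, 1.26, 0.13 → sum = 9.76
V_1 = 9.76 / l_1 = 9.76 / 0.99 = 9.858586… → 9.859

9.859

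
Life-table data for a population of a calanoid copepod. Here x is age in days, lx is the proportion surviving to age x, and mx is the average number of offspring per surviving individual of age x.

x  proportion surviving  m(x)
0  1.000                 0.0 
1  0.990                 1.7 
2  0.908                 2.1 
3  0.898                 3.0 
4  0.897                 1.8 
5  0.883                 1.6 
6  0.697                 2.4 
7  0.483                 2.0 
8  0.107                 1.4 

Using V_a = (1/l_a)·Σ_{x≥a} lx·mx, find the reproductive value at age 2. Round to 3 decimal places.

11.472

lx·mx for x ≥ 2: 1.9068, 2.694, 1.6146, 1.4128, 1.6728, 0.966, 0.1498 → sum = 10.4168
V_2 = 10.4168 / l_2 = 10.4168 / 0.908 = 11.472247… → 11.472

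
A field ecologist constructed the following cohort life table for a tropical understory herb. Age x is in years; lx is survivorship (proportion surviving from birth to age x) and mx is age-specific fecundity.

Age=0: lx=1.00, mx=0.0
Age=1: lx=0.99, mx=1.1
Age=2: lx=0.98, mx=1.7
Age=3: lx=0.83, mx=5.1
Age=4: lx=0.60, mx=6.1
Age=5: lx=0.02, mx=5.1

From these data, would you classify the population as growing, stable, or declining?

R0 = Σ lx·mx = 0 + 1.089 + 1.666 + 4.233 + 3.66 + 0.102 = 10.75
R0 > 1, so the population is growing.

growing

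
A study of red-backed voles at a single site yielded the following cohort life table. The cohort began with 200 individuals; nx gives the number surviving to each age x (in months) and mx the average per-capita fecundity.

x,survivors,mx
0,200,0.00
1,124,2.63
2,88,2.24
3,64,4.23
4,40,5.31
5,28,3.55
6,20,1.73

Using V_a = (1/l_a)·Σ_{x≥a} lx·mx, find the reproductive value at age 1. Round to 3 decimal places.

9.196

lx = nx/n0 = nx/200: 1, 0.62, 0.44, 0.32, 0.2, 0.14, 0.1
lx·mx for x ≥ 1: 1.6306, 0.9856, 1.3536, 1.062, 0.497, 0.173 → sum = 5.7018
V_1 = 5.7018 / l_1 = 5.7018 / 0.62 = 9.196452… → 9.196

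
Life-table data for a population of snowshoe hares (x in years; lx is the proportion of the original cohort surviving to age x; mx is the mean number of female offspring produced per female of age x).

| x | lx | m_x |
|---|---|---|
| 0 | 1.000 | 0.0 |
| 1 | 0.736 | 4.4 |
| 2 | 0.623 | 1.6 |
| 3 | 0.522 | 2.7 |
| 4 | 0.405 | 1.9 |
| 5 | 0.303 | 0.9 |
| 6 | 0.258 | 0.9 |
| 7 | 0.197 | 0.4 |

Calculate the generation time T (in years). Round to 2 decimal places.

lx·mx: 0, 3.2384, 0.9968, 1.4094, 0.7695, 0.2727, 0.2322, 0.0788 → R0 = 6.9978
x·lx·mx: 0, 3.2384, 1.9936, 4.2282, 3.078, 1.3635, 1.3932, 0.5516 → Σ = 15.8465
T = 15.8465 / 6.9978 = 2.264497… → 2.26

2.26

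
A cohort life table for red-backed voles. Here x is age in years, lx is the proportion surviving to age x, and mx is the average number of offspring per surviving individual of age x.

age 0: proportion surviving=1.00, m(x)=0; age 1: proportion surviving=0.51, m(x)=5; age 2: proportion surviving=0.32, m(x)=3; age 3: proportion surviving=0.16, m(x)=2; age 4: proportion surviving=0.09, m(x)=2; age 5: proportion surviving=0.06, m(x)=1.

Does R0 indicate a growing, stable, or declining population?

R0 = Σ lx·mx = 0 + 2.55 + 0.96 + 0.32 + 0.18 + 0.06 = 4.07
R0 > 1, so the population is growing.

growing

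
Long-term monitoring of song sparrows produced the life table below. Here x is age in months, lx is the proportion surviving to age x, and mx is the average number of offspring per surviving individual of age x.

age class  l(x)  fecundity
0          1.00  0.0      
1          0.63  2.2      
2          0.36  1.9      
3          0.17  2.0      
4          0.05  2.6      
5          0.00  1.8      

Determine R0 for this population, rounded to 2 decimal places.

2.54

lx·mx by age: 0, 1.386, 0.684, 0.34, 0.13, 0
R0 = Σ lx·mx = 2.54 → 2.54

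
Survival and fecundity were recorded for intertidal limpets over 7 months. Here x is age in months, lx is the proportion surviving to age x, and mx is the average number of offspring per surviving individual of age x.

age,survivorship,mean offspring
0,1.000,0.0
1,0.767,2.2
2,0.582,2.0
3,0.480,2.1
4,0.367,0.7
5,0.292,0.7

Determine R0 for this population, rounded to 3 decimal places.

4.321

lx·mx by age: 0, 1.6874, 1.164, 1.008, 0.2569, 0.2044
R0 = Σ lx·mx = 4.3207 → 4.321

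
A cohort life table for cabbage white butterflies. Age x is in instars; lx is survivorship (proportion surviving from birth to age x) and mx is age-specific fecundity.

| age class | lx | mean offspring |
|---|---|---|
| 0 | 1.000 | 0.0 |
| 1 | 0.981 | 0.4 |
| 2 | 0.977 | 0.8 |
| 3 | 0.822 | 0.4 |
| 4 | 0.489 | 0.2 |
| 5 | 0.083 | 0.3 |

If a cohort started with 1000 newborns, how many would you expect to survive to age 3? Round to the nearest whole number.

Expected survivors = N0 · l_3 = 1000 × 0.822 = 822 → 822

822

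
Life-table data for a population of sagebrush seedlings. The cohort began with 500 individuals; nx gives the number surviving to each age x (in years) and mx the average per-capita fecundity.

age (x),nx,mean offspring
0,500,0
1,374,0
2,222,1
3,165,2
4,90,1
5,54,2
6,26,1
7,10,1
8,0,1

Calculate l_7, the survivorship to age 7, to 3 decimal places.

0.020

l_7 = n_7/n_0 = 10/500 = 0.02 → 0.020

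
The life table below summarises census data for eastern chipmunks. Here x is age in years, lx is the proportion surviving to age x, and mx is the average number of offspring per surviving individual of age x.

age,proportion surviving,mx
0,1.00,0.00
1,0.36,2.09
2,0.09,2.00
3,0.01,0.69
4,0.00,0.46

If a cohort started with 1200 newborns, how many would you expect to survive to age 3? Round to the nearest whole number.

Expected survivors = N0 · l_3 = 1200 × 0.01 = 12 → 12

12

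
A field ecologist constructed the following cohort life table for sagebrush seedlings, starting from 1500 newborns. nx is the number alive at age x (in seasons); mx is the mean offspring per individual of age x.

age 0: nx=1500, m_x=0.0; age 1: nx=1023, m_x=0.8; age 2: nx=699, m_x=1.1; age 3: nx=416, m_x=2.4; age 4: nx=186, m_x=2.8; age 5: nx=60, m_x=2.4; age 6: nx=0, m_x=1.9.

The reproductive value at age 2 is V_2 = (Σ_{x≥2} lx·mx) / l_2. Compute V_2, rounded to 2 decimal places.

lx = nx/n0 = nx/1500: 1, 0.682, 0.466, 0.27733…, 0.124, 0.04, 0
lx·mx for x ≥ 2: 0.5126, 0.6656…, 0.3472, 0.096, 0 → sum = 1.6214…
V_2 = 1.6214… / l_2 = 1.6214… / 0.466 = 3.479399… → 3.48

3.48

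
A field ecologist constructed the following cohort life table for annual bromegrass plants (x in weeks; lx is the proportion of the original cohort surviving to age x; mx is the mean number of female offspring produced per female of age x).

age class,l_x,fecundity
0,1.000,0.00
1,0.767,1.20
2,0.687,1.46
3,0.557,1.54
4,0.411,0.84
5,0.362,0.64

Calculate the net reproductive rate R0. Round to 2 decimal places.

lx·mx by age: 0, 0.9204, 1.00302, 0.85778, 0.34524, 0.23168
R0 = Σ lx·mx = 3.35812 → 3.36

3.36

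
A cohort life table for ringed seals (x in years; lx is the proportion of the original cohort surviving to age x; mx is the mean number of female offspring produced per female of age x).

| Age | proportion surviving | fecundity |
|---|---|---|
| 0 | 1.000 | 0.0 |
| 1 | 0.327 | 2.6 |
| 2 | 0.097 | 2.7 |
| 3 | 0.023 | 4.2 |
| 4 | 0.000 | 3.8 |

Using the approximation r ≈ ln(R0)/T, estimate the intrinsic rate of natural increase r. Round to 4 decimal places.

R0 = Σ lx·mx = 0 + 0.8502 + 0.2619 + 0.0966 + 0 = 1.2087
Σ x·lx·mx = 1.6638; T = 1.6638/1.2087 = 1.37652…
r ≈ ln(R0)/T = ln(1.2087)/1.37652… = 0.137699… → 0.1377

0.1377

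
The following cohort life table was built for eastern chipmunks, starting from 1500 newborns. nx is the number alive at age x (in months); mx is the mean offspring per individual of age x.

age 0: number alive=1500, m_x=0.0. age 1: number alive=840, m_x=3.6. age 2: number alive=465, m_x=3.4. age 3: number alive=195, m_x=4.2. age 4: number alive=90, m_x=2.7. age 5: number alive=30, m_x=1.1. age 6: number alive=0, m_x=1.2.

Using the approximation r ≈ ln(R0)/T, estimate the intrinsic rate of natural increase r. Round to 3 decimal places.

lx = nx/n0 = nx/1500: 1, 0.56, 0.31, 0.13, 0.06, 0.02, 0
R0 = Σ lx·mx = 0 + 2.016 + 1.054 + 0.546 + 0.162 + 0.022 + 0 = 3.8
Σ x·lx·mx = 6.52; T = 6.52/3.8 = 1.71579…
r ≈ ln(R0)/T = ln(3.8)/1.71579… = 0.77807… → 0.778

0.778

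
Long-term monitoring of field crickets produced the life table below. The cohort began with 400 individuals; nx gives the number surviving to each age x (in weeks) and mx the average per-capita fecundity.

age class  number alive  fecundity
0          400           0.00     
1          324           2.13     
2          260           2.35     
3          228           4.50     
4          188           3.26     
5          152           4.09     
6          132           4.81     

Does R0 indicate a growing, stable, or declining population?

lx = nx/n0 = nx/400: 1, 0.81, 0.65, 0.57, 0.47, 0.38, 0.33
R0 = Σ lx·mx = 0 + 1.7253 + 1.5275 + 2.565 + 1.5322 + 1.5542 + 1.5873 = 10.4915
R0 > 1, so the population is growing.

growing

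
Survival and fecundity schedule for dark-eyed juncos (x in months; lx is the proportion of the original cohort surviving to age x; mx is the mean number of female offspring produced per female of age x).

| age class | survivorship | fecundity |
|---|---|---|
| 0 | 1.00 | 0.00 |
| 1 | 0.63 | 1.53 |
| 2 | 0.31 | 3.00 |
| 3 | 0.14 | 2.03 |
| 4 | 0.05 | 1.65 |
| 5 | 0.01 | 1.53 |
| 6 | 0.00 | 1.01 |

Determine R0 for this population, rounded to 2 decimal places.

lx·mx by age: 0, 0.9639, 0.93, 0.2842, 0.0825, 0.0153, 0
R0 = Σ lx·mx = 2.2759 → 2.28

2.28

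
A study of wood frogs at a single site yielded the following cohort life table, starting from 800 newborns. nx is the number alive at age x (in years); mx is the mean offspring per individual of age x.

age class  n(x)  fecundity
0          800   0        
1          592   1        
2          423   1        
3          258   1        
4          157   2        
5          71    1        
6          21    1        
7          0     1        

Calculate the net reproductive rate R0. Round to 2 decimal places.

2.10

lx = nx/n0 = nx/800: 1, 0.74, 0.52875, 0.3225, 0.19625, 0.08875, 0.02625, 0
lx·mx by age: 0, 0.74, 0.52875, 0.3225, 0.3925, 0.08875, 0.02625, 0
R0 = Σ lx·mx = 2.09875 → 2.10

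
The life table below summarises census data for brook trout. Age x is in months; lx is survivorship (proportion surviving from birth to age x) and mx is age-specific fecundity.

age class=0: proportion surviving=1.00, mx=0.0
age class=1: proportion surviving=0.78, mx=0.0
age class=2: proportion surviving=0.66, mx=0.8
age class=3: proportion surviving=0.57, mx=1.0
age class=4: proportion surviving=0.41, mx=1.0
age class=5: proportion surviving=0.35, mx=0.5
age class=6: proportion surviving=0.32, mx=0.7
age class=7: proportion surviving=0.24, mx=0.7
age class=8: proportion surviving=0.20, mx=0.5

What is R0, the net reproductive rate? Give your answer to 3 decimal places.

lx·mx by age: 0, 0, 0.528, 0.57, 0.41, 0.175, 0.224, 0.168, 0.1
R0 = Σ lx·mx = 2.175 → 2.175

2.175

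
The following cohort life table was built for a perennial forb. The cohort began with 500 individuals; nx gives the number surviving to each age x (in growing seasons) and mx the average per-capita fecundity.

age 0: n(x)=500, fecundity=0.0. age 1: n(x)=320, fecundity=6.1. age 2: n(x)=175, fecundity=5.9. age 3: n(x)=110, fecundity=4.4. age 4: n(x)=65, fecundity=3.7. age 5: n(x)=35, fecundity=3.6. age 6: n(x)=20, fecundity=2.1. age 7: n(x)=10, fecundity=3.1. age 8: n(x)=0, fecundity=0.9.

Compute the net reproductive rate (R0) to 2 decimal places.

7.82

lx = nx/n0 = nx/500: 1, 0.64, 0.35, 0.22, 0.13, 0.07, 0.04, 0.02, 0
lx·mx by age: 0, 3.904, 2.065, 0.968, 0.481, 0.252, 0.084, 0.062, 0
R0 = Σ lx·mx = 7.816 → 7.82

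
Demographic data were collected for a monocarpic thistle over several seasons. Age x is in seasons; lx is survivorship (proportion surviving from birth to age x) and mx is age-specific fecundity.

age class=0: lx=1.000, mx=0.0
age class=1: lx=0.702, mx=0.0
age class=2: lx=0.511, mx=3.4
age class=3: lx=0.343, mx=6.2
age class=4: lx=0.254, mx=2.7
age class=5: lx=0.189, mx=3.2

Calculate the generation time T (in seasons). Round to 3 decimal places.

lx·mx: 0, 0, 1.7374, 2.1266, 0.6858, 0.6048 → R0 = 5.1546
x·lx·mx: 0, 0, 3.4748, 6.3798, 2.7432, 3.024 → Σ = 15.6218
T = 15.6218 / 5.1546 = 3.030652… → 3.031

3.031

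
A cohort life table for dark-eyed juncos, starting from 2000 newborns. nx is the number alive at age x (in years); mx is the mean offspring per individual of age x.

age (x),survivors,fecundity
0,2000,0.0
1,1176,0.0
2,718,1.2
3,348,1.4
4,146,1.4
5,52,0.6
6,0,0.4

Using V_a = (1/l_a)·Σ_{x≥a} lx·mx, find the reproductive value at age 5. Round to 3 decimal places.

0.600

lx = nx/n0 = nx/2000: 1, 0.588, 0.359, 0.174, 0.073, 0.026, 0
lx·mx for x ≥ 5: 0.0156, 0 → sum = 0.0156
V_5 = 0.0156 / l_5 = 0.0156 / 0.026 = 0.6 → 0.600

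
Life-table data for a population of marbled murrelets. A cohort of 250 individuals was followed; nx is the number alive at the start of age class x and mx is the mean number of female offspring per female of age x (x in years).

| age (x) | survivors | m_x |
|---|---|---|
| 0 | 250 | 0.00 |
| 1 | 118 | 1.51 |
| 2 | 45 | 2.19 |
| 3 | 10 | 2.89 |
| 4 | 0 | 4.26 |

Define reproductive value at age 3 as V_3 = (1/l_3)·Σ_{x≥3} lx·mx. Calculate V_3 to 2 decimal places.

2.89

lx = nx/n0 = nx/250: 1, 0.472, 0.18, 0.04, 0
lx·mx for x ≥ 3: 0.1156, 0 → sum = 0.1156
V_3 = 0.1156 / l_3 = 0.1156 / 0.04 = 2.89 → 2.89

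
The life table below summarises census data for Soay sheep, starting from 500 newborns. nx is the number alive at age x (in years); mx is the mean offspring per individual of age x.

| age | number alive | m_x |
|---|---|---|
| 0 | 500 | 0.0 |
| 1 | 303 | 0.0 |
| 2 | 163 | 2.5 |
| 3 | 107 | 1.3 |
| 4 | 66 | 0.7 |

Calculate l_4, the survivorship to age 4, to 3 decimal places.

0.132

l_4 = n_4/n_0 = 66/500 = 0.132 → 0.132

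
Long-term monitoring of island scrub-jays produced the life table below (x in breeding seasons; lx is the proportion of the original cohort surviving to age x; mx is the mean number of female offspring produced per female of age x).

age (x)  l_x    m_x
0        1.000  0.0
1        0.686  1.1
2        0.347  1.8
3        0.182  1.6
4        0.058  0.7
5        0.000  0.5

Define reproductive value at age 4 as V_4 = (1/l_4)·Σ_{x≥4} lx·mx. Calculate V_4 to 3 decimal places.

0.700

lx·mx for x ≥ 4: 0.0406, 0 → sum = 0.0406
V_4 = 0.0406 / l_4 = 0.0406 / 0.058 = 0.7 → 0.700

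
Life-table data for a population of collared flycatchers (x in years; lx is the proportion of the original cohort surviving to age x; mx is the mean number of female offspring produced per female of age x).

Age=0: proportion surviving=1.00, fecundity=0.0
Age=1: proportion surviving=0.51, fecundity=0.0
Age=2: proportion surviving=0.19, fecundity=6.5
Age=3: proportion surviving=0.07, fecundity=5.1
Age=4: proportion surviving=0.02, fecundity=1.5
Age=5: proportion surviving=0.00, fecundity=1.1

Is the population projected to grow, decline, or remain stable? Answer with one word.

R0 = Σ lx·mx = 0 + 0 + 1.235 + 0.357 + 0.03 + 0 = 1.622
R0 > 1, so the population is growing.

growing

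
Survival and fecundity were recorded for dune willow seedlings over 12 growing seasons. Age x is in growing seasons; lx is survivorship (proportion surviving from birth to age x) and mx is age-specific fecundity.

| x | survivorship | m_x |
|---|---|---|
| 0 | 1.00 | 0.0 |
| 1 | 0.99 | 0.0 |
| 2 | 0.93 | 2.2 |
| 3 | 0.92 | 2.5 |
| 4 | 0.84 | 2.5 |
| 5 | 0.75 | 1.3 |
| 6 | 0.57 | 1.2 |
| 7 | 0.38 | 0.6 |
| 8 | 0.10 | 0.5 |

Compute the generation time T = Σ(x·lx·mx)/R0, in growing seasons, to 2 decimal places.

3.62

lx·mx: 0, 0, 2.046, 2.3, 2.1, 0.975, 0.684, 0.228, 0.05 → R0 = 8.383
x·lx·mx: 0, 0, 4.092, 6.9, 8.4, 4.875, 4.104, 1.596, 0.4 → Σ = 30.367
T = 30.367 / 8.383 = 3.62245… → 3.62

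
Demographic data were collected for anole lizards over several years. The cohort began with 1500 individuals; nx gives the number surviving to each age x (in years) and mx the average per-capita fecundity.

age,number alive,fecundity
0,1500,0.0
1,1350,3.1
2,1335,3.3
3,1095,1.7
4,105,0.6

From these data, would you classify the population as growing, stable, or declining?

lx = nx/n0 = nx/1500: 1, 0.9, 0.89, 0.73, 0.07
R0 = Σ lx·mx = 0 + 2.79 + 2.937 + 1.241 + 0.042 = 7.01
R0 > 1, so the population is growing.

growing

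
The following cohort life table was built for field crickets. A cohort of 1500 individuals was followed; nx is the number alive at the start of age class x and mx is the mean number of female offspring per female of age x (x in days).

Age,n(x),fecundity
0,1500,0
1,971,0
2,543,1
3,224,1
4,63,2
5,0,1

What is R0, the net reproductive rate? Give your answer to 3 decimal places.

0.595

lx = nx/n0 = nx/1500: 1, 0.64733…, 0.362, 0.14933…, 0.042, 0
lx·mx by age: 0, 0, 0.362, 0.149333…, 0.084, 0
R0 = Σ lx·mx = 0.595333… → 0.595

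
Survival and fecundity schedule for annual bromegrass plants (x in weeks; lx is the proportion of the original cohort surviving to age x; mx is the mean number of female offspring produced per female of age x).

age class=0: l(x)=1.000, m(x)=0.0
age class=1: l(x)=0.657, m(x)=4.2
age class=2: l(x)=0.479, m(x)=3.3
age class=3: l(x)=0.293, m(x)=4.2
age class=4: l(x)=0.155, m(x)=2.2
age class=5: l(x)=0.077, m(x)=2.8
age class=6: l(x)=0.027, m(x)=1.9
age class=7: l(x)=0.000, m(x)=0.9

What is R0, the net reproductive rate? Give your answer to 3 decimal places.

6.179

lx·mx by age: 0, 2.7594, 1.5807, 1.2306, 0.341, 0.2156, 0.0513, 0
R0 = Σ lx·mx = 6.1786 → 6.179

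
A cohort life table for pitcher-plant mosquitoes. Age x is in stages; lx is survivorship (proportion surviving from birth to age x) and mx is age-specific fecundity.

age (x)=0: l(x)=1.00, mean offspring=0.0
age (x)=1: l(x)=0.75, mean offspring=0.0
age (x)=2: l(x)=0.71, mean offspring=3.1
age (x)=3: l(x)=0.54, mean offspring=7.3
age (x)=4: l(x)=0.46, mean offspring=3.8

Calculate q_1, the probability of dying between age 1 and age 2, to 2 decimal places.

q_1 = (l_1 − l_2) / l_1 = (0.75 − 0.71) / 0.75
     = 0.04 / 0.75 = 0.053333… → 0.05

0.05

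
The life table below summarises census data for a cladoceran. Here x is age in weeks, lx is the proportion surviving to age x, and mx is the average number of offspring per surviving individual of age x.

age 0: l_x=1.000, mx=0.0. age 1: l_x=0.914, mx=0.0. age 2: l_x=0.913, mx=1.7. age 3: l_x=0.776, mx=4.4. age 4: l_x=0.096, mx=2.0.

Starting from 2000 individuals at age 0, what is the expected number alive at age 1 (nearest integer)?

Expected survivors = N0 · l_1 = 2000 × 0.914 = 1828 → 1828

1828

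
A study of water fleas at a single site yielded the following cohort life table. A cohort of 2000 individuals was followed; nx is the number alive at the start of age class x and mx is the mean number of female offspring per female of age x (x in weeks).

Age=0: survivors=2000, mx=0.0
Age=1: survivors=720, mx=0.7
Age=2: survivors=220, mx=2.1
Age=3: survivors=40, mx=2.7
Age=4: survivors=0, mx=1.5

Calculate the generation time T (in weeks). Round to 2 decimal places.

lx = nx/n0 = nx/2000: 1, 0.36, 0.11, 0.02, 0
lx·mx: 0, 0.252, 0.231, 0.054, 0 → R0 = 0.537
x·lx·mx: 0, 0.252, 0.462, 0.162, 0 → Σ = 0.876
T = 0.876 / 0.537 = 1.631285… → 1.63

1.63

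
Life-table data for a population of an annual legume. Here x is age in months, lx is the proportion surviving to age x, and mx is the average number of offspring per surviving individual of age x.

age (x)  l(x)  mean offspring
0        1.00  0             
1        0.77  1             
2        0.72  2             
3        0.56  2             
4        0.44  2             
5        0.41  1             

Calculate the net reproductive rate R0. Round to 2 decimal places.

lx·mx by age: 0, 0.77, 1.44, 1.12, 0.88, 0.41
R0 = Σ lx·mx = 4.62 → 4.62

4.62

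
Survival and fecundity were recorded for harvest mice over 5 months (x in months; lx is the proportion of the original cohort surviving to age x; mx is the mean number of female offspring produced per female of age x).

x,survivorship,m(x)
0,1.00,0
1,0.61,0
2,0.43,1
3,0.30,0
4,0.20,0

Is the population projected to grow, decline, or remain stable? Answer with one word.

declining

R0 = Σ lx·mx = 0 + 0 + 0.43 + 0 + 0 = 0.43
R0 < 1, so the population is declining.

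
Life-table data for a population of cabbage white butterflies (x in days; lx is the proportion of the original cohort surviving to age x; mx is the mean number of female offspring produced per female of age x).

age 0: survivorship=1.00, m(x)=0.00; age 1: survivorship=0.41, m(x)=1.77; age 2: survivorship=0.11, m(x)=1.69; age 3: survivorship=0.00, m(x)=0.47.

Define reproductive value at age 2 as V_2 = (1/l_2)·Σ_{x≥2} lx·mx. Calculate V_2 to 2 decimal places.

lx·mx for x ≥ 2: 0.1859, 0 → sum = 0.1859
V_2 = 0.1859 / l_2 = 0.1859 / 0.11 = 1.69 → 1.69

1.69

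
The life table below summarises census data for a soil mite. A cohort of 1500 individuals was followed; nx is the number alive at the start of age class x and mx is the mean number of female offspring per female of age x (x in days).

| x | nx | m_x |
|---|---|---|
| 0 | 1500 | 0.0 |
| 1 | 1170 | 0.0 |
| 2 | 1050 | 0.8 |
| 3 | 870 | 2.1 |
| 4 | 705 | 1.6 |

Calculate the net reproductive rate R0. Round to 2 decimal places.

lx = nx/n0 = nx/1500: 1, 0.78, 0.7, 0.58, 0.47
lx·mx by age: 0, 0, 0.56, 1.218, 0.752
R0 = Σ lx·mx = 2.53 → 2.53

2.53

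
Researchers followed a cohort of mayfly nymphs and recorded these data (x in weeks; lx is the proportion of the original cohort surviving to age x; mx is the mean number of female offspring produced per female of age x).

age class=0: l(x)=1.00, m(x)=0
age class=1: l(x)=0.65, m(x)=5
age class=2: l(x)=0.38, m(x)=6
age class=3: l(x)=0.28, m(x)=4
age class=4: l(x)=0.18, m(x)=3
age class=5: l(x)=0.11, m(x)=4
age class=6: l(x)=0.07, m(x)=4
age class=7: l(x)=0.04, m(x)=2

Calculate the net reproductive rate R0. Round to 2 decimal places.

7.99

lx·mx by age: 0, 3.25, 2.28, 1.12, 0.54, 0.44, 0.28, 0.08
R0 = Σ lx·mx = 7.99 → 7.99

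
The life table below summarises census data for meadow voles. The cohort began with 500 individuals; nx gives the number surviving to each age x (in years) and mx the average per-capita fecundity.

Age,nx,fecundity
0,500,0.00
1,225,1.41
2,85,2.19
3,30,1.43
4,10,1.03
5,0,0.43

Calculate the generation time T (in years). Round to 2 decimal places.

lx = nx/n0 = nx/500: 1, 0.45, 0.17, 0.06, 0.02, 0
lx·mx: 0, 0.6345, 0.3723, 0.0858, 0.0206, 0 → R0 = 1.1132
x·lx·mx: 0, 0.6345, 0.7446, 0.2574, 0.0824, 0 → Σ = 1.7189
T = 1.7189 / 1.1132 = 1.544107… → 1.54

1.54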